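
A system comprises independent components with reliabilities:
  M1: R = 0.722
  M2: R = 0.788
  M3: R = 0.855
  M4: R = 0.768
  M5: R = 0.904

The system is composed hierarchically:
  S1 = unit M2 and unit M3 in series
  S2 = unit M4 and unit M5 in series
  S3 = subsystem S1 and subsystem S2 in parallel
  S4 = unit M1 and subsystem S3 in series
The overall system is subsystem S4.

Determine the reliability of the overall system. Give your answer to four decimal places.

Series (M2 and M3): 0.788000 × 0.855000 = 0.673740
Series (M4 and M5): 0.768000 × 0.904000 = 0.694272
Parallel ([0.673740] and [0.694272]): 1 − (1 − 0.673740)(1 − 0.694272) = 0.900253
Series (M1 and [0.900253]): 0.722000 × 0.900253 = 0.6500

0.6500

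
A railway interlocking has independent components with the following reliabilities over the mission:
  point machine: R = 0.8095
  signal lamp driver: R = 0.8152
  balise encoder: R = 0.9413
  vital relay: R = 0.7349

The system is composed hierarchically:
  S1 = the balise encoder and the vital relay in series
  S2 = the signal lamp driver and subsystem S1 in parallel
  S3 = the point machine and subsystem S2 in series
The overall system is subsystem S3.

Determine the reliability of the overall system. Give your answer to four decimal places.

Series (balise encoder and vital relay): 0.941300 × 0.734900 = 0.691761
Parallel (signal lamp driver and [0.691761]): 1 − (1 − 0.815200)(1 − 0.691761) = 0.943037
Series (point machine and [0.943037]): 0.809500 × 0.943037 = 0.7634

0.7634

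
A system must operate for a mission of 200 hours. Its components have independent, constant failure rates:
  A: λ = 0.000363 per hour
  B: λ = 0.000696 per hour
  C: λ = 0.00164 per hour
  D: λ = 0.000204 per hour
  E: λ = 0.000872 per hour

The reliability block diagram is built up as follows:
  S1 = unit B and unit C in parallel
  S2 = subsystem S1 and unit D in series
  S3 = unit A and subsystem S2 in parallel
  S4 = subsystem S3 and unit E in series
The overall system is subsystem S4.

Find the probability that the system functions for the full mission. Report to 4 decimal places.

0.8356

R(A) = exp(−0.000363 × 200) = 0.929973
R(B) = exp(−0.000696 × 200) = 0.870054
R(C) = exp(−0.00164 × 200) = 0.720363
R(D) = exp(−0.000204 × 200) = 0.960021
R(E) = exp(−0.000872 × 200) = 0.839961
Parallel (B and C): 1 − (1 − 0.870054)(1 − 0.720363) = 0.963662
Series ([0.963662] and D): 0.963662 × 0.960021 = 0.925136
Parallel (A and [0.925136]): 1 − (1 − 0.929973)(1 − 0.925136) = 0.994757
Series ([0.994757] and E): 0.994757 × 0.839961 = 0.8356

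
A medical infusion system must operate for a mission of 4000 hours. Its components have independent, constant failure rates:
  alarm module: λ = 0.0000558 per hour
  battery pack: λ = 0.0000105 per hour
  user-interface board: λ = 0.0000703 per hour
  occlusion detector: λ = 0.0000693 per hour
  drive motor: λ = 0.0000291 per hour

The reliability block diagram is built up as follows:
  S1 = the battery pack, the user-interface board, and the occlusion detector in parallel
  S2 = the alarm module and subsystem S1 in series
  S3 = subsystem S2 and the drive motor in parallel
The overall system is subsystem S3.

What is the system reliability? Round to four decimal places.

R(alarm module) = exp(−0.0000558 × 4000) = 0.799955
R(battery pack) = exp(−0.0000105 × 4000) = 0.958870
R(user-interface board) = exp(−0.0000703 × 4000) = 0.754877
R(occlusion detector) = exp(−0.0000693 × 4000) = 0.757903
R(drive motor) = exp(−0.0000291 × 4000) = 0.890119
Parallel (battery pack, user-interface board, and occlusion detector): 1 − (1 − 0.958870)(1 − 0.754877)(1 − 0.757903) = 0.997559
Series (alarm module and [0.997559]): 0.799955 × 0.997559 = 0.798002
Parallel ([0.798002] and drive motor): 1 − (1 − 0.798002)(1 − 0.890119) = 0.9778

0.9778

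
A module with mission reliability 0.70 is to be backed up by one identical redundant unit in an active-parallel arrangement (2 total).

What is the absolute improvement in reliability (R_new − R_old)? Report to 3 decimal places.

R_before = 0.70
R_after = 1 − (1 − 0.70)^2 = 0.910
ΔR = 0.910 − 0.70 = 0.210

0.210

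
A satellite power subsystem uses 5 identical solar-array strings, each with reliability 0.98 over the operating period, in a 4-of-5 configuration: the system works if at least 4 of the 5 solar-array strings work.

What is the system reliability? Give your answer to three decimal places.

0.996

R = Σ_{i=4}^{5} C(5,i) p^i (1−p)^{5−i} with p = 0.98
C(5,4)·0.98^4·0.02^1 = 0.09224
C(5,5)·0.98^5·0.02^0 = 0.90392
Sum = 0.996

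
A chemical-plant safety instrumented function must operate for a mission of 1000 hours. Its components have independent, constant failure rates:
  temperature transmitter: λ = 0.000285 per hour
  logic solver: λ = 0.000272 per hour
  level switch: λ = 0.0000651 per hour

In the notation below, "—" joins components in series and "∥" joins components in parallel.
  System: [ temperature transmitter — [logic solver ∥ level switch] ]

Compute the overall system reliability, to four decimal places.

0.7407

R(temperature transmitter) = exp(−0.000285 × 1000) = 0.752014
R(logic solver) = exp(−0.000272 × 1000) = 0.761854
R(level switch) = exp(−0.0000651 × 1000) = 0.936974
Parallel (logic solver and level switch): 1 − (1 − 0.761854)(1 − 0.936974) = 0.984991
Series (temperature transmitter and [0.984991]): 0.752014 × 0.984991 = 0.7407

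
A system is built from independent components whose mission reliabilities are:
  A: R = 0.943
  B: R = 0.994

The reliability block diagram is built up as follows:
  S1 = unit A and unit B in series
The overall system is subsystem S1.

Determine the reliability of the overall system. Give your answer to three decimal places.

0.937

Series (A and B): 0.94300 × 0.99400 = 0.937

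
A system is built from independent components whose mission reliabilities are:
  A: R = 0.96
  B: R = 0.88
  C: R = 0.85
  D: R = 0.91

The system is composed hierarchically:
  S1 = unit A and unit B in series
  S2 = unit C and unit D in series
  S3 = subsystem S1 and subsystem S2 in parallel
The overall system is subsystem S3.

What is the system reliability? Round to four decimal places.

0.9648

Series (A and B): 0.960000 × 0.880000 = 0.844800
Series (C and D): 0.850000 × 0.910000 = 0.773500
Parallel ([0.844800] and [0.773500]): 1 − (1 − 0.844800)(1 − 0.773500) = 0.9648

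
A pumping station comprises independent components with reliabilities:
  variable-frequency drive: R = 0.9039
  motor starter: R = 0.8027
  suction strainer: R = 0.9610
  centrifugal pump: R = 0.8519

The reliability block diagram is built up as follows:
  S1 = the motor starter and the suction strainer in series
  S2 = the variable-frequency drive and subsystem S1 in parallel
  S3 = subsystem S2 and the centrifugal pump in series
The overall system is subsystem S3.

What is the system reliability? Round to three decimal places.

0.833

Series (motor starter and suction strainer): 0.80270 × 0.96100 = 0.77139
Parallel (variable-frequency drive and [0.77139]): 1 − (1 − 0.90390)(1 − 0.77139) = 0.97803
Series ([0.97803] and centrifugal pump): 0.97803 × 0.85190 = 0.833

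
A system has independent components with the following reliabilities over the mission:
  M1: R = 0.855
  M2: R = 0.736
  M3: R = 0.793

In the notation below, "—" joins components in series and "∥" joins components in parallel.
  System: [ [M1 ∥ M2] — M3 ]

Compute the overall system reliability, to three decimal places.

Parallel (M1 and M2): 1 − (1 − 0.85500)(1 − 0.73600) = 0.96172
Series ([0.96172] and M3): 0.96172 × 0.79300 = 0.763

0.763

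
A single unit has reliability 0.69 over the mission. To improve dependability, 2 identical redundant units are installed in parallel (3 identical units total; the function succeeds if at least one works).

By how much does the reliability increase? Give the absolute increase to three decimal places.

R_before = 0.69
R_after = 1 − (1 − 0.69)^3 = 0.970
ΔR = 0.970 − 0.69 = 0.280

0.280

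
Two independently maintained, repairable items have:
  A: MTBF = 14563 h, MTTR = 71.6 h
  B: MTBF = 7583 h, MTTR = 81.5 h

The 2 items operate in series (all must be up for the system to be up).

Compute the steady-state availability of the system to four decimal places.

A(A) = MTBF/(MTBF+MTTR) = 14563/(14563+71.6) = 0.995107
A(B) = MTBF/(MTBF+MTTR) = 7583/(7583+81.5) = 0.989367
Series availability: 0.995107 × 0.989367 = 0.9845

0.9845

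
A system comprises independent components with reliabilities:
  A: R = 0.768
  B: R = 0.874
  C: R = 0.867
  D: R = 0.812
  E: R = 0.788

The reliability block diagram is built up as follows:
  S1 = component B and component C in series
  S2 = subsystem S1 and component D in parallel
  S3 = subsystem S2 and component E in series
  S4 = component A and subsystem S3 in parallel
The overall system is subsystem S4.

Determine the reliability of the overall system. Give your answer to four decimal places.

Series (B and C): 0.874000 × 0.867000 = 0.757758
Parallel ([0.757758] and D): 1 − (1 − 0.757758)(1 − 0.812000) = 0.954459
Series ([0.954459] and E): 0.954459 × 0.788000 = 0.752114
Parallel (A and [0.752114]): 1 − (1 − 0.768000)(1 − 0.752114) = 0.9425

0.9425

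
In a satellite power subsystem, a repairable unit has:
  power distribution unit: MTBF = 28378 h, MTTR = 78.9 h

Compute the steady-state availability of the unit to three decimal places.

A(power distribution unit) = MTBF/(MTBF+MTTR) = 28378/(28378+78.9) = 0.997

0.997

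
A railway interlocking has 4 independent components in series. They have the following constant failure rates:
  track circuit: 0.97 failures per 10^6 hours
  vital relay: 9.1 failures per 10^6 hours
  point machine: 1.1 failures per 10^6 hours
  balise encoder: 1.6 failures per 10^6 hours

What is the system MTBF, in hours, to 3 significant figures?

78300

Series of exponential components: λ_sys = Σ λ_i
λ_sys = 0.00000097 + 0.0000091 + 0.0000011 + 0.0000016 = 1.2770e-05 /h
MTBF = 1 / λ_sys = 78300 h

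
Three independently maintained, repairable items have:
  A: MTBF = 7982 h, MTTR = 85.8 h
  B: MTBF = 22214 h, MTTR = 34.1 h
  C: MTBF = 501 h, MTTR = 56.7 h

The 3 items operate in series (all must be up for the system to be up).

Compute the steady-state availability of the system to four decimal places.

A(A) = MTBF/(MTBF+MTTR) = 7982/(7982+85.8) = 0.989365
A(B) = MTBF/(MTBF+MTTR) = 22214/(22214+34.1) = 0.998467
A(C) = MTBF/(MTBF+MTTR) = 501/(501+56.7) = 0.898332
Series availability: 0.989365 × 0.998467 × 0.898332 = 0.8874

0.8874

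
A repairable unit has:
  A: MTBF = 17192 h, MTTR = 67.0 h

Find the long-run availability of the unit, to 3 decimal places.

0.996

A(A) = MTBF/(MTBF+MTTR) = 17192/(17192+67.0) = 0.996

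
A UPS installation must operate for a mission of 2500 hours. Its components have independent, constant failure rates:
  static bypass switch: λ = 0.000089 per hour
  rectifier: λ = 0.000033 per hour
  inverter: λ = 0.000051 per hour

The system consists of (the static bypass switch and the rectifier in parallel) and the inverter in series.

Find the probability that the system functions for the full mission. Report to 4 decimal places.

R(static bypass switch) = exp(−0.000089 × 2500) = 0.800515
R(rectifier) = exp(−0.000033 × 2500) = 0.920811
R(inverter) = exp(−0.000051 × 2500) = 0.880293
Parallel (static bypass switch and rectifier): 1 − (1 − 0.800515)(1 − 0.920811) = 0.984203
Series ([0.984203] and inverter): 0.984203 × 0.880293 = 0.8664

0.8664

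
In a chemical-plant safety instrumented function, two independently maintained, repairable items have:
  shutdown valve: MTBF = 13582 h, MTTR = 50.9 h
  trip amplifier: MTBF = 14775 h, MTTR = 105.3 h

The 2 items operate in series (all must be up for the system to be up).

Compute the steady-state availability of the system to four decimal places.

0.9892

A(shutdown valve) = MTBF/(MTBF+MTTR) = 13582/(13582+50.9) = 0.996266
A(trip amplifier) = MTBF/(MTBF+MTTR) = 14775/(14775+105.3) = 0.992924
Series availability: 0.996266 × 0.992924 = 0.9892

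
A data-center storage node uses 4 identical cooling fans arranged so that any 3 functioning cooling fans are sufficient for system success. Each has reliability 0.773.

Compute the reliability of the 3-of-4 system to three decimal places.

R = Σ_{i=3}^{4} C(4,i) p^i (1−p)^{4−i} with p = 0.773
C(4,3)·0.773^3·0.227^1 = 0.41940
C(4,4)·0.773^4·0.227^0 = 0.35704
Sum = 0.776

0.776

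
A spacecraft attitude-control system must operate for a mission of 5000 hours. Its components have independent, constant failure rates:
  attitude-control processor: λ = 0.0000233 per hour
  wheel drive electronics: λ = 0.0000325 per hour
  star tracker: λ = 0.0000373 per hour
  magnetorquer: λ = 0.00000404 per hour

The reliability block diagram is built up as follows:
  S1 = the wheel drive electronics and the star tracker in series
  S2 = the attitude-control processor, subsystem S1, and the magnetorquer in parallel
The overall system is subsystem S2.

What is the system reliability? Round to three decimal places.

R(attitude-control processor) = exp(−0.0000233 × 5000) = 0.89003
R(wheel drive electronics) = exp(−0.0000325 × 5000) = 0.85002
R(star tracker) = exp(−0.0000373 × 5000) = 0.82986
R(magnetorquer) = exp(−0.00000404 × 5000) = 0.98000
Series (wheel drive electronics and star tracker): 0.85002 × 0.82986 = 0.70540
Parallel (attitude-control processor, [0.70540], and magnetorquer): 1 − (1 − 0.89003)(1 − 0.70540)(1 − 0.98000) = 0.999

0.999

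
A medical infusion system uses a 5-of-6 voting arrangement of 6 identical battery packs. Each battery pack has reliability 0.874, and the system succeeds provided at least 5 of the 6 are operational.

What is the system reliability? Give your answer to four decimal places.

R = Σ_{i=5}^{6} C(6,i) p^i (1−p)^{6−i} with p = 0.874
C(6,5)·0.874^5·0.126^1 = 0.385548
C(6,6)·0.874^6·0.126^0 = 0.445727
Sum = 0.8313

0.8313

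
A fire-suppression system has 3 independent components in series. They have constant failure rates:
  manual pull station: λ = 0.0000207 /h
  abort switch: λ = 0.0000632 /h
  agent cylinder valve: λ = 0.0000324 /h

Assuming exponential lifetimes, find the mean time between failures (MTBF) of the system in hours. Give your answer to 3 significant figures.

8600

Series of exponential components: λ_sys = Σ λ_i
λ_sys = 0.0000207 + 0.0000632 + 0.0000324 = 1.1630e-04 /h
MTBF = 1 / λ_sys = 8600 h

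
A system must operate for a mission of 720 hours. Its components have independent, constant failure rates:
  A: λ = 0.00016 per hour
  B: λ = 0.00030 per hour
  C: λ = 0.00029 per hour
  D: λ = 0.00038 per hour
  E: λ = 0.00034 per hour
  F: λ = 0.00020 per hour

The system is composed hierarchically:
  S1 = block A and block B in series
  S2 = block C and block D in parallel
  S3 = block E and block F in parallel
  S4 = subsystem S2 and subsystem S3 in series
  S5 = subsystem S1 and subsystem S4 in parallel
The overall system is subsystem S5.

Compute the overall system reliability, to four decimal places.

R(A) = exp(−0.00016 × 720) = 0.891188
R(B) = exp(−0.00030 × 720) = 0.805735
R(C) = exp(−0.00029 × 720) = 0.811558
R(D) = exp(−0.00038 × 720) = 0.760636
R(E) = exp(−0.00034 × 720) = 0.782861
R(F) = exp(−0.00020 × 720) = 0.865888
Series (A and B): 0.891188 × 0.805735 = 0.718061
Parallel (C and D): 1 − (1 − 0.811558)(1 − 0.760636) = 0.954894
Parallel (E and F): 1 − (1 − 0.782861)(1 − 0.865888) = 0.970879
Series ([0.954894] and [0.970879]): 0.954894 × 0.970879 = 0.927087
Parallel ([0.718061] and [0.927087]): 1 − (1 − 0.718061)(1 − 0.927087) = 0.9794

0.9794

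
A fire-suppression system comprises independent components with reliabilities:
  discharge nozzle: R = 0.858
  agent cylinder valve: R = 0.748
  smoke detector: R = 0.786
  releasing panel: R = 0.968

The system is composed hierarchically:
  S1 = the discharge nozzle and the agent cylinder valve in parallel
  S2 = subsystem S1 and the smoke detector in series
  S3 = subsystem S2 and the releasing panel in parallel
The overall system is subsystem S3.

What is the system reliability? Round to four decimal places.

0.9923

Parallel (discharge nozzle and agent cylinder valve): 1 − (1 − 0.858000)(1 − 0.748000) = 0.964216
Series ([0.964216] and smoke detector): 0.964216 × 0.786000 = 0.757874
Parallel ([0.757874] and releasing panel): 1 − (1 − 0.757874)(1 − 0.968000) = 0.9923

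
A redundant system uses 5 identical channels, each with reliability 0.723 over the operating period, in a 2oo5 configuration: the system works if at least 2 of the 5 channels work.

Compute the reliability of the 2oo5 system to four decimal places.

0.9771

R = Σ_{i=2}^{5} C(5,i) p^i (1−p)^{5−i} with p = 0.723
C(5,2)·0.723^2·0.277^3 = 0.111100
C(5,3)·0.723^3·0.277^2 = 0.289984
C(5,4)·0.723^4·0.277^1 = 0.378445
C(5,5)·0.723^5·0.277^0 = 0.197557
Sum = 0.9771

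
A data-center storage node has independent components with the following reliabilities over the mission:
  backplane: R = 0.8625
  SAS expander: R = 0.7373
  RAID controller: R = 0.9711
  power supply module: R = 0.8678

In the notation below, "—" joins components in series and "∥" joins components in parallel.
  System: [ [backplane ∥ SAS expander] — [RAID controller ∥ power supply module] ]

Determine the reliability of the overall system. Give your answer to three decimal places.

Parallel (backplane and SAS expander): 1 − (1 − 0.86250)(1 − 0.73730) = 0.96388
Parallel (RAID controller and power supply module): 1 − (1 − 0.97110)(1 − 0.86780) = 0.99618
Series ([0.96388] and [0.99618]): 0.96388 × 0.99618 = 0.960

0.960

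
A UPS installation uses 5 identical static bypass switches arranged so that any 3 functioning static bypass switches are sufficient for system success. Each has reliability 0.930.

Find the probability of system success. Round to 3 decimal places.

R = Σ_{i=3}^{5} C(5,i) p^i (1−p)^{5−i} with p = 0.930
C(5,3)·0.930^3·0.070^2 = 0.03941
C(5,4)·0.930^4·0.070^1 = 0.26182
C(5,5)·0.930^5·0.070^0 = 0.69569
Sum = 0.997

0.997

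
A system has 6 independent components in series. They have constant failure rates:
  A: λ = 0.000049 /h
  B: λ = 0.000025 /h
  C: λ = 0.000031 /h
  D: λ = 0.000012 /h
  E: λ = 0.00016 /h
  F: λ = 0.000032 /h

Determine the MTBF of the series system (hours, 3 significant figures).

3240

Series of exponential components: λ_sys = Σ λ_i
λ_sys = 0.000049 + 0.000025 + 0.000031 + 0.000012 + 0.00016 + 0.000032 = 3.0900e-04 /h
MTBF = 1 / λ_sys = 3240 h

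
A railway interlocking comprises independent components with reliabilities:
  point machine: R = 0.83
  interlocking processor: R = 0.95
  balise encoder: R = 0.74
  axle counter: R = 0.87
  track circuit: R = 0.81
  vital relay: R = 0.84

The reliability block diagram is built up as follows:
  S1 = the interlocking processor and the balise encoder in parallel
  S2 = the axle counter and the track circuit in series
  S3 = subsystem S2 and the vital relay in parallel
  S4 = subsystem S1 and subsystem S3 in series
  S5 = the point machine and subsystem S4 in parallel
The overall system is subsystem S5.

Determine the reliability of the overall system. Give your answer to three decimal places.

0.990

Parallel (interlocking processor and balise encoder): 1 − (1 − 0.95000)(1 − 0.74000) = 0.98700
Series (axle counter and track circuit): 0.87000 × 0.81000 = 0.70470
Parallel ([0.70470] and vital relay): 1 − (1 − 0.70470)(1 − 0.84000) = 0.95275
Series ([0.98700] and [0.95275]): 0.98700 × 0.95275 = 0.94036
Parallel (point machine and [0.94036]): 1 − (1 − 0.83000)(1 − 0.94036) = 0.990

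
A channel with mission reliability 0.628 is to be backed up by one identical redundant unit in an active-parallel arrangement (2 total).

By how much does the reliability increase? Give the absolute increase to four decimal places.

0.2336

R_before = 0.628
R_after = 1 − (1 − 0.628)^2 = 0.8616
ΔR = 0.8616 − 0.628 = 0.2336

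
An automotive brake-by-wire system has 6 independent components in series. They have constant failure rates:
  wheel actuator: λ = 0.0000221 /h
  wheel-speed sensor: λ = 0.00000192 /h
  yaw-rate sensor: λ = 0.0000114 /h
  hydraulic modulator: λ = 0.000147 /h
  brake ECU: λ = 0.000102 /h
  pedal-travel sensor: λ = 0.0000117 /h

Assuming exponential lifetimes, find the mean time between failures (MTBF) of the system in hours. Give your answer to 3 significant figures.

Series of exponential components: λ_sys = Σ λ_i
λ_sys = 0.0000221 + 0.00000192 + 0.0000114 + 0.000147 + 0.000102 + 0.0000117 = 2.9612e-04 /h
MTBF = 1 / λ_sys = 3380 h

3380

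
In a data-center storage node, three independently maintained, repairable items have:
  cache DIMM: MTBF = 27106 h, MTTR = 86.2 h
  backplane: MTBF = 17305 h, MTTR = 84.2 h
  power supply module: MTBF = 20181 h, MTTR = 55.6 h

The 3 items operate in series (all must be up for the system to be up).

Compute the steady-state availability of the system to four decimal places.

A(cache DIMM) = MTBF/(MTBF+MTTR) = 27106/(27106+86.2) = 0.996830
A(backplane) = MTBF/(MTBF+MTTR) = 17305/(17305+84.2) = 0.995158
A(power supply module) = MTBF/(MTBF+MTTR) = 20181/(20181+55.6) = 0.997253
Series availability: 0.996830 × 0.995158 × 0.997253 = 0.9893

0.9893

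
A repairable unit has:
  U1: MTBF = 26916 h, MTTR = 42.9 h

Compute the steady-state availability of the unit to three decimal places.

A(U1) = MTBF/(MTBF+MTTR) = 26916/(26916+42.9) = 0.998

0.998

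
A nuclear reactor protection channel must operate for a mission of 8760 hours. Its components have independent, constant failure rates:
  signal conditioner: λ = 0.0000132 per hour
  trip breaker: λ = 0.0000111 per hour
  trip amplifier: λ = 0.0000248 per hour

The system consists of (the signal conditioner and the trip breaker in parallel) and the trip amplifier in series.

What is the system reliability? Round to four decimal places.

R(signal conditioner) = exp(−0.0000132 × 8760) = 0.890803
R(trip breaker) = exp(−0.0000111 × 8760) = 0.907342
R(trip amplifier) = exp(−0.0000248 × 8760) = 0.804730
Parallel (signal conditioner and trip breaker): 1 − (1 − 0.890803)(1 − 0.907342) = 0.989882
Series ([0.989882] and trip amplifier): 0.989882 × 0.804730 = 0.7966

0.7966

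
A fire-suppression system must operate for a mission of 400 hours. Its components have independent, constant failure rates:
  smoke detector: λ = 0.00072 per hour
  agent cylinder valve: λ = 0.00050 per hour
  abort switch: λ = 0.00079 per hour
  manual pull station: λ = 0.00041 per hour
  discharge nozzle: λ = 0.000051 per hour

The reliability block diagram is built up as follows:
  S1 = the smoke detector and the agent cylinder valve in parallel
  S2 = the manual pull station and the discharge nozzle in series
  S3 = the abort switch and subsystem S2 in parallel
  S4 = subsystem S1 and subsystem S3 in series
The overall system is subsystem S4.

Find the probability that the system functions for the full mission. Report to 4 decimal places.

R(smoke detector) = exp(−0.00072 × 400) = 0.749762
R(agent cylinder valve) = exp(−0.00050 × 400) = 0.818731
R(abort switch) = exp(−0.00079 × 400) = 0.729059
R(manual pull station) = exp(−0.00041 × 400) = 0.848742
R(discharge nozzle) = exp(−0.000051 × 400) = 0.979807
Parallel (smoke detector and agent cylinder valve): 1 − (1 − 0.749762)(1 − 0.818731) = 0.954640
Series (manual pull station and discharge nozzle): 0.848742 × 0.979807 = 0.831603
Parallel (abort switch and [0.831603]): 1 − (1 − 0.729059)(1 − 0.831603) = 0.954374
Series ([0.954640] and [0.954374]): 0.954640 × 0.954374 = 0.9111

0.9111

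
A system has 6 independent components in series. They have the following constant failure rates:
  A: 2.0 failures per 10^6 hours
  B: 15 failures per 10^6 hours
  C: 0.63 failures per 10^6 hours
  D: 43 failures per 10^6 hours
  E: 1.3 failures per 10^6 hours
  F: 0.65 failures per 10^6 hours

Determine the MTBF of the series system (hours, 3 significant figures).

Series of exponential components: λ_sys = Σ λ_i
λ_sys = 0.0000020 + 0.000015 + 0.00000063 + 0.000043 + 0.0000013 + 0.00000065 = 6.2580e-05 /h
MTBF = 1 / λ_sys = 16000 h

16000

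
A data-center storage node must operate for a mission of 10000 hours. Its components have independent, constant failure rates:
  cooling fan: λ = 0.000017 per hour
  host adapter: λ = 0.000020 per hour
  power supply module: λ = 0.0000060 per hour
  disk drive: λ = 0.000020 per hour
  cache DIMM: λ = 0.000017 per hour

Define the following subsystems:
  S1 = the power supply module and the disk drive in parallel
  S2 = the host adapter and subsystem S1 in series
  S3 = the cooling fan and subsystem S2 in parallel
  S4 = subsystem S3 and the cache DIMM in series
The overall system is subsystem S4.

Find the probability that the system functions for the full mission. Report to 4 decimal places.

0.8186

R(cooling fan) = exp(−0.000017 × 10000) = 0.843665
R(host adapter) = exp(−0.000020 × 10000) = 0.818731
R(power supply module) = exp(−0.0000060 × 10000) = 0.941765
R(disk drive) = exp(−0.000020 × 10000) = 0.818731
R(cache DIMM) = exp(−0.000017 × 10000) = 0.843665
Parallel (power supply module and disk drive): 1 − (1 − 0.941765)(1 − 0.818731) = 0.989444
Series (host adapter and [0.989444]): 0.818731 × 0.989444 = 0.810088
Parallel (cooling fan and [0.810088]): 1 − (1 − 0.843665)(1 − 0.810088) = 0.970310
Series ([0.970310] and cache DIMM): 0.970310 × 0.843665 = 0.8186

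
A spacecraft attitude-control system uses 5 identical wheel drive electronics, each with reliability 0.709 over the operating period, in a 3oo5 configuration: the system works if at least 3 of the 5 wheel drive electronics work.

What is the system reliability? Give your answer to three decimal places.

0.849

R = Σ_{i=3}^{5} C(5,i) p^i (1−p)^{5−i} with p = 0.709
C(5,3)·0.709^3·0.291^2 = 0.30180
C(5,4)·0.709^4·0.291^1 = 0.36766
C(5,5)·0.709^5·0.291^0 = 0.17916
Sum = 0.849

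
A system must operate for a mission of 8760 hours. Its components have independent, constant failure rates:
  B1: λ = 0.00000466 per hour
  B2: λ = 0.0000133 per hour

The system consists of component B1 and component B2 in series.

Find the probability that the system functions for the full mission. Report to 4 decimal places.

0.8544

R(B1) = exp(−0.00000466 × 8760) = 0.960000
R(B2) = exp(−0.0000133 × 8760) = 0.890023
Series (B1 and B2): 0.960000 × 0.890023 = 0.8544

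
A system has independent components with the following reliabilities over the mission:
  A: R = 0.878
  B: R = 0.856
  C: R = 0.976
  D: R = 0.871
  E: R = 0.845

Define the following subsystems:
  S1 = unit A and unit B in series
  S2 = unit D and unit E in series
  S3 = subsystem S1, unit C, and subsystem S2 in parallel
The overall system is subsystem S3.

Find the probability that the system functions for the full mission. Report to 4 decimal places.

0.9984

Series (A and B): 0.878000 × 0.856000 = 0.751568
Series (D and E): 0.871000 × 0.845000 = 0.735995
Parallel ([0.751568], C, and [0.735995]): 1 − (1 − 0.751568)(1 − 0.976000)(1 − 0.735995) = 0.9984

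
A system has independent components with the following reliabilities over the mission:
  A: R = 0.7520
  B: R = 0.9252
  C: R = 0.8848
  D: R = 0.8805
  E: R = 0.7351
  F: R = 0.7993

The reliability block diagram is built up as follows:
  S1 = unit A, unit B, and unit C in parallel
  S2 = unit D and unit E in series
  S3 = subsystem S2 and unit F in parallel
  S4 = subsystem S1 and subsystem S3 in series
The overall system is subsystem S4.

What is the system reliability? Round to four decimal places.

0.9272

Parallel (A, B, and C): 1 − (1 − 0.752000)(1 − 0.925200)(1 − 0.884800) = 0.997863
Series (D and E): 0.880500 × 0.735100 = 0.647256
Parallel ([0.647256] and F): 1 − (1 − 0.647256)(1 − 0.799300) = 0.929204
Series ([0.997863] and [0.929204]): 0.997863 × 0.929204 = 0.9272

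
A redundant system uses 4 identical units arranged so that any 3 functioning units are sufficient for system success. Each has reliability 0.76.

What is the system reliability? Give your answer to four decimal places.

0.7550

R = Σ_{i=3}^{4} C(4,i) p^i (1−p)^{4−i} with p = 0.76
C(4,3)·0.76^3·0.24^1 = 0.421417
C(4,4)·0.76^4·0.24^0 = 0.333622
Sum = 0.7550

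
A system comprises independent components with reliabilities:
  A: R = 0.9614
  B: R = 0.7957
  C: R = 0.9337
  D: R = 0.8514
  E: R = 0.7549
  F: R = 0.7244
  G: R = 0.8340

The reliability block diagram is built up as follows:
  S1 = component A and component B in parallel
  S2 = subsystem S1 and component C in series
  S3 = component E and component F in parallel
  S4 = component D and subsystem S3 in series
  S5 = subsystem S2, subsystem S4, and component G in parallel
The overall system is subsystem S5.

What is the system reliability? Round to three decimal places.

Parallel (A and B): 1 − (1 − 0.96140)(1 − 0.79570) = 0.99211
Series ([0.99211] and C): 0.99211 × 0.93370 = 0.92633
Parallel (E and F): 1 − (1 − 0.75490)(1 − 0.72440) = 0.93245
Series (D and [0.93245]): 0.85140 × 0.93245 = 0.79389
Parallel ([0.92633], [0.79389], and G): 1 − (1 − 0.92633)(1 − 0.79389)(1 − 0.83400) = 0.997

0.997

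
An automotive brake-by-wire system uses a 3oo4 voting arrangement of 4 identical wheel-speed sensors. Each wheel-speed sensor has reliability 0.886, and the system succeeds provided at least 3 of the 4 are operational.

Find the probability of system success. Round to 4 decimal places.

R = Σ_{i=3}^{4} C(4,i) p^i (1−p)^{4−i} with p = 0.886
C(4,3)·0.886^3·0.114^1 = 0.317151
C(4,4)·0.886^4·0.114^0 = 0.616219
Sum = 0.9334

0.9334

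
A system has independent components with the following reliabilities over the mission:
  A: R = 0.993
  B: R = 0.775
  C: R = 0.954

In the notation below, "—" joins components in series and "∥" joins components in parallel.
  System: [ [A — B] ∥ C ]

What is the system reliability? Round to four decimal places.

0.9894

Series (A and B): 0.993000 × 0.775000 = 0.769575
Parallel ([0.769575] and C): 1 − (1 − 0.769575)(1 − 0.954000) = 0.9894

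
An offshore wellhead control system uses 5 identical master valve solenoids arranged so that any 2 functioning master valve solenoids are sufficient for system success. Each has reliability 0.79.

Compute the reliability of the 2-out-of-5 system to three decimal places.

R = Σ_{i=2}^{5} C(5,i) p^i (1−p)^{5−i} with p = 0.79
C(5,2)·0.79^2·0.21^3 = 0.05780
C(5,3)·0.79^3·0.21^2 = 0.21743
C(5,4)·0.79^4·0.21^1 = 0.40898
C(5,5)·0.79^5·0.21^0 = 0.30771
Sum = 0.992

0.992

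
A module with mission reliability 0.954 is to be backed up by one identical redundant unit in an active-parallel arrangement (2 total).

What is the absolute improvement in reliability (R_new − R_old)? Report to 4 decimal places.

R_before = 0.954
R_after = 1 − (1 − 0.954)^2 = 0.9979
ΔR = 0.9979 − 0.954 = 0.0439

0.0439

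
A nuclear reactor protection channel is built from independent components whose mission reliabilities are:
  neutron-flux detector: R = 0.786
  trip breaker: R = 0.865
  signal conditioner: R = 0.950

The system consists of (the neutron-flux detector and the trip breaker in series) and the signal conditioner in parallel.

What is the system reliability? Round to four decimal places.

Series (neutron-flux detector and trip breaker): 0.786000 × 0.865000 = 0.679890
Parallel ([0.679890] and signal conditioner): 1 − (1 − 0.679890)(1 − 0.950000) = 0.9840

0.9840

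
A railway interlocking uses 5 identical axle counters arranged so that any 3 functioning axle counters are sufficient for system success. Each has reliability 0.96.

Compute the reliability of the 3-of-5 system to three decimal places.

R = Σ_{i=3}^{5} C(5,i) p^i (1−p)^{5−i} with p = 0.96
C(5,3)·0.96^3·0.04^2 = 0.01416
C(5,4)·0.96^4·0.04^1 = 0.16987
C(5,5)·0.96^5·0.04^0 = 0.81537
Sum = 0.999

0.999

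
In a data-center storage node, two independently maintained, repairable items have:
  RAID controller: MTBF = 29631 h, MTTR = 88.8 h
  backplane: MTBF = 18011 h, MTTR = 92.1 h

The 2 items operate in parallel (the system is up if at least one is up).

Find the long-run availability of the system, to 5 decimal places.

A(RAID controller) = MTBF/(MTBF+MTTR) = 29631/(29631+88.8) = 0.997012
A(backplane) = MTBF/(MTBF+MTTR) = 18011/(18011+92.1) = 0.994912
Parallel availability: 1 − (1 − 0.997012)(1 − 0.994912) = 0.99998

0.99998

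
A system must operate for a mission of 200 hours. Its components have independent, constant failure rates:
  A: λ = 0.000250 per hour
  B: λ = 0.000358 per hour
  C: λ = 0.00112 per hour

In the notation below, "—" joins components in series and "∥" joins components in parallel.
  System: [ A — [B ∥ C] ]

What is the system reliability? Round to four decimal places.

0.9380

R(A) = exp(−0.000250 × 200) = 0.951229
R(B) = exp(−0.000358 × 200) = 0.930903
R(C) = exp(−0.00112 × 200) = 0.799315
Parallel (B and C): 1 − (1 − 0.930903)(1 − 0.799315) = 0.986133
Series (A and [0.986133]): 0.951229 × 0.986133 = 0.9380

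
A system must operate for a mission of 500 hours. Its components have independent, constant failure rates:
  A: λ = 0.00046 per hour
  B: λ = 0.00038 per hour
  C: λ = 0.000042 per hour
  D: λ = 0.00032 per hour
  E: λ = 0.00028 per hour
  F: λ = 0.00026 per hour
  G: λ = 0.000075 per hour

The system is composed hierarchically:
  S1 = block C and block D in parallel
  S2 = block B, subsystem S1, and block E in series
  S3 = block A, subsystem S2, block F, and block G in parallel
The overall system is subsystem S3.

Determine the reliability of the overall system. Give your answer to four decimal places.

R(A) = exp(−0.00046 × 500) = 0.794534
R(B) = exp(−0.00038 × 500) = 0.826959
R(C) = exp(−0.000042 × 500) = 0.979219
R(D) = exp(−0.00032 × 500) = 0.852144
R(E) = exp(−0.00028 × 500) = 0.869358
R(F) = exp(−0.00026 × 500) = 0.878095
R(G) = exp(−0.000075 × 500) = 0.963194
Parallel (C and D): 1 − (1 − 0.979219)(1 − 0.852144) = 0.996927
Series (B, [0.996927], and E): 0.826959 × 0.996927 × 0.869358 = 0.716714
Parallel (A, [0.716714], F, and G): 1 − (1 − 0.794534)(1 − 0.716714)(1 − 0.878095)(1 − 0.963194) = 0.9997

0.9997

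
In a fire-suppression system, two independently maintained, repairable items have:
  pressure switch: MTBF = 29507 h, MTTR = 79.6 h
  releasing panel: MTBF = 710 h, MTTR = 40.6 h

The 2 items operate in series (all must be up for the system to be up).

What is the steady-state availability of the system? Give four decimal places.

0.9434

A(pressure switch) = MTBF/(MTBF+MTTR) = 29507/(29507+79.6) = 0.997310
A(releasing panel) = MTBF/(MTBF+MTTR) = 710/(710+40.6) = 0.945910
Series availability: 0.997310 × 0.945910 = 0.9434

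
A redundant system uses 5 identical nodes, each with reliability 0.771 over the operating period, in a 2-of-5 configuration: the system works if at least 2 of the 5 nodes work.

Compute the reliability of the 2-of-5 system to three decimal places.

R = Σ_{i=2}^{5} C(5,i) p^i (1−p)^{5−i} with p = 0.771
C(5,2)·0.771^2·0.229^3 = 0.07139
C(5,3)·0.771^3·0.229^2 = 0.24034
C(5,4)·0.771^4·0.229^1 = 0.40460
C(5,5)·0.771^5·0.229^0 = 0.27244
Sum = 0.989

0.989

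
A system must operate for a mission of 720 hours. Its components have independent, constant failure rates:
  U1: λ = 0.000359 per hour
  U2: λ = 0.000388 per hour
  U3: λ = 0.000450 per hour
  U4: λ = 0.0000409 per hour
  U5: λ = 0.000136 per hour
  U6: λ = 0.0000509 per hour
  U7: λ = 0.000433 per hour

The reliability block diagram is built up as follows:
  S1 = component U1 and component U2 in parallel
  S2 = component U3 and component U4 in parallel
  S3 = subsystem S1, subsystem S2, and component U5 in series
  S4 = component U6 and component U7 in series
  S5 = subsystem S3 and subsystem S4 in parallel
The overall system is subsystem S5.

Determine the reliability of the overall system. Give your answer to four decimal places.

R(U1) = exp(−0.000359 × 720) = 0.772224
R(U2) = exp(−0.000388 × 720) = 0.756268
R(U3) = exp(−0.000450 × 720) = 0.723250
R(U4) = exp(−0.0000409 × 720) = 0.970981
R(U5) = exp(−0.000136 × 720) = 0.906721
R(U6) = exp(−0.0000509 × 720) = 0.964015
R(U7) = exp(−0.000433 × 720) = 0.732157
Parallel (U1 and U2): 1 − (1 − 0.772224)(1 − 0.756268) = 0.944484
Parallel (U3 and U4): 1 − (1 − 0.723250)(1 − 0.970981) = 0.991969
Series ([0.944484], [0.991969], and U5): 0.944484 × 0.991969 × 0.906721 = 0.849506
Series (U6 and U7): 0.964015 × 0.732157 = 0.705810
Parallel ([0.849506] and [0.705810]): 1 − (1 − 0.849506)(1 − 0.705810) = 0.9557

0.9557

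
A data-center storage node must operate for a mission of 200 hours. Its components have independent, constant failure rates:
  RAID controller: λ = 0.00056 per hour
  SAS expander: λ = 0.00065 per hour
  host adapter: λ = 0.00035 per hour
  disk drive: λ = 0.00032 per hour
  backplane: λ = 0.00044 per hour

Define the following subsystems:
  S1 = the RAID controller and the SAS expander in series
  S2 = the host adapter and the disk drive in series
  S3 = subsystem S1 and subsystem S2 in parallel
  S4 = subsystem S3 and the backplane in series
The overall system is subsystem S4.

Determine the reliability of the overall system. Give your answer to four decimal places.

0.8911

R(RAID controller) = exp(−0.00056 × 200) = 0.894044
R(SAS expander) = exp(−0.00065 × 200) = 0.878095
R(host adapter) = exp(−0.00035 × 200) = 0.932394
R(disk drive) = exp(−0.00032 × 200) = 0.938005
R(backplane) = exp(−0.00044 × 200) = 0.915761
Series (RAID controller and SAS expander): 0.894044 × 0.878095 = 0.785056
Series (host adapter and disk drive): 0.932394 × 0.938005 = 0.874590
Parallel ([0.785056] and [0.874590]): 1 − (1 − 0.785056)(1 − 0.874590) = 0.973044
Series ([0.973044] and backplane): 0.973044 × 0.915761 = 0.8911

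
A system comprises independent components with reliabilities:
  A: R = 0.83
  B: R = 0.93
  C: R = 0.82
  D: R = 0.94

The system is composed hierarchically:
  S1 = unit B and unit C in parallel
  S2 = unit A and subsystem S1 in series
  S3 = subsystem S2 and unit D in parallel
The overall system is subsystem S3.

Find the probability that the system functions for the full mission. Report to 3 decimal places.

Parallel (B and C): 1 − (1 − 0.93000)(1 − 0.82000) = 0.98740
Series (A and [0.98740]): 0.83000 × 0.98740 = 0.81954
Parallel ([0.81954] and D): 1 − (1 − 0.81954)(1 − 0.94000) = 0.989

0.989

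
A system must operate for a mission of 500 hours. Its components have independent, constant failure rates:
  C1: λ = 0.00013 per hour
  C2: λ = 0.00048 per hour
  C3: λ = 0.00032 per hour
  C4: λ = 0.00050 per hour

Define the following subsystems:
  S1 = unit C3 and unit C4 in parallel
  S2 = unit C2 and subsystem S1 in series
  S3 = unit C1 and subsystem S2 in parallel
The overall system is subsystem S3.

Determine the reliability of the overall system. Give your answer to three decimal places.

R(C1) = exp(−0.00013 × 500) = 0.93707
R(C2) = exp(−0.00048 × 500) = 0.78663
R(C3) = exp(−0.00032 × 500) = 0.85214
R(C4) = exp(−0.00050 × 500) = 0.77880
Parallel (C3 and C4): 1 − (1 − 0.85214)(1 − 0.77880) = 0.96729
Series (C2 and [0.96729]): 0.78663 × 0.96729 = 0.76090
Parallel (C1 and [0.76090]): 1 − (1 − 0.93707)(1 − 0.76090) = 0.985

0.985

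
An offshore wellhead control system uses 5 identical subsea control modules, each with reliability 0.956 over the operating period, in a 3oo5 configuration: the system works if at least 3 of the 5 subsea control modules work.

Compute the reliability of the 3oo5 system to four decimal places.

0.9992

R = Σ_{i=3}^{5} C(5,i) p^i (1−p)^{5−i} with p = 0.956
C(5,3)·0.956^3·0.044^2 = 0.016915
C(5,4)·0.956^4·0.044^1 = 0.183761
C(5,5)·0.956^5·0.044^0 = 0.798527
Sum = 0.9992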